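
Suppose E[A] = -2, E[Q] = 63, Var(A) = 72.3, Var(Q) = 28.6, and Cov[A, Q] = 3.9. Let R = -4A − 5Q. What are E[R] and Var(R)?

E[R] = (-4)·E[A] + (-5)·E[Q] = (-4)·(-2) + (-5)·63 = -307.
Var(R) = a²·Var(A) + b²·Var(Q) + 2ab·Cov[A, Q] with a = -4, b = -5.
= (-4)²·72.3 + (-5)²·28.6 + 2·(-4)·(-5)·3.9
= 1156.8 + 715 + 156 = 2027.8.

E[R] = -307, Var(R) = 2027.8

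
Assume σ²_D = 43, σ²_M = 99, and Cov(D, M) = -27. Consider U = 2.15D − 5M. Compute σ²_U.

σ²_U = 3254.2675

σ²_U = a²·σ²_D + b²·σ²_M + 2ab·Cov(D, M) with a = 2.15, b = -5.
= 2.15²·43 + (-5)²·99 + 2·2.15·(-5)·(-27)
= 198.7675 + 2475 + 580.5 = 3254.2675.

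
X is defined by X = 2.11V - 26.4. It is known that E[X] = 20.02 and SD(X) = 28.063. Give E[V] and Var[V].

E[V] = 22, Var[V] = 176.89

From X = 2.11V - 26.4: E[X] = a·E[V] + b, so E[V] = (E[X] − b)/a = (20.02 − (-26.4))/2.11 = 22.
Var[X] = 28.063² = 787.531969.
Var[X] = a²·Var[V], so Var[V] = 787.531969/2.11² = 176.89.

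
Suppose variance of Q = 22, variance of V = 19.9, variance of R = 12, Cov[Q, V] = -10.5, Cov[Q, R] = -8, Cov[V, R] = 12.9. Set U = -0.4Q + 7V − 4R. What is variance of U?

variance of U = 481.42

variance of U = a²·variance of Q + b²·variance of V + c²·variance of R + 2ab·Cov[Q, V] + 2ac·Cov[Q, R] + 2bc·Cov[V, R], with a = -0.4, b = 7, c = -4.
= 3.52 + 975.1 + 192 + 58.8 + (-25.6) + (-722.4)
= 481.42.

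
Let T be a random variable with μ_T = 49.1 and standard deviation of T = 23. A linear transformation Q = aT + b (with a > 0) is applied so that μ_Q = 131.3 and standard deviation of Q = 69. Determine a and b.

standard deviation of Q = a·standard deviation of T (a > 0), so a = 69/23 = 3.
μ_Q = a·μ_T + b, so b = 131.3 − 3·49.1 = -16.

a = 3, b = -16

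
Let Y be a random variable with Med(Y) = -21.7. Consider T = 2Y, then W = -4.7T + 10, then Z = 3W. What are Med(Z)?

Med(Z) = 641.94

Med(T) = 2·(-21.7) = -43.4.
Med(W) = (-4.7)·(-43.4) + 10 = 213.98.
Med(Z) = 3·213.98 = 641.94.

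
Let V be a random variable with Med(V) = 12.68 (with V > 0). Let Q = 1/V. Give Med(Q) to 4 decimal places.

1/V is monotone on this domain, so Med(Q) = 1/(12.68) ≈ 0.0789.

Med(Q) = 0.0789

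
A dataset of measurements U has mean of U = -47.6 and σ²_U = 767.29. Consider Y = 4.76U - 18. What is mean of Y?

Y = 4.76U - 18 is linear with a = 4.76, b = -18.
mean of Y = a·mean of U + b = 4.76·(-47.6) + (-18) = -244.576.

mean of Y = -244.576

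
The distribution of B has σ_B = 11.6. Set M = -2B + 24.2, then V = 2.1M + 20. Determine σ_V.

σ_M = |-2|·11.6 = 23.2.
σ_V = |2.1|·23.2 = 48.72.

σ_V = 48.72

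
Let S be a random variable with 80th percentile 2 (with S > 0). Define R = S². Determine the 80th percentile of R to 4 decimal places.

S² is increasing, so P_{80}(R) = g(P_{80}(S)) = 4.

80th percentile of R = 4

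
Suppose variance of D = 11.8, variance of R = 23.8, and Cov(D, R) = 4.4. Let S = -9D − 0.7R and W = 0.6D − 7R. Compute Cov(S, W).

Cov(S, W) = 328.252

By bilinearity, Cov(S, W) = ac·variance of D + bd·variance of R + (ad+bc)·Cov(D, R), with a=-9, b=-0.7, c=0.6, d=-7.
ac·variance of D = (-9)·0.6·11.8 = -63.72
bd·variance of R = (-0.7)·(-7)·23.8 = 116.62
(ad+bc)·Cov(D, R) = (62.58)·4.4 = 275.352
Cov(S, W) = -63.72 + 116.62 + 275.352 = 328.252.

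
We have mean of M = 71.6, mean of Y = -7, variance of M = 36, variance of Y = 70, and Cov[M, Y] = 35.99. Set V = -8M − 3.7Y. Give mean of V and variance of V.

mean of V = -546.9, variance of V = 5392.908

mean of V = (-8)·mean of M + (-3.7)·mean of Y = (-8)·71.6 + (-3.7)·(-7) = -546.9.
variance of V = a²·variance of M + b²·variance of Y + 2ab·Cov[M, Y] with a = -8, b = -3.7.
= (-8)²·36 + (-3.7)²·70 + 2·(-8)·(-3.7)·35.99
= 2304 + 958.3 + 2130.608 = 5392.908.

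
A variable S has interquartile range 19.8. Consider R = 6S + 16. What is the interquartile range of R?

Under R = aS + b, IQR(R) = |a|·IQR(S) = |6|·19.8 = 118.8 (shifts cancel; spread scales by |a|).

IQR(R) = 118.8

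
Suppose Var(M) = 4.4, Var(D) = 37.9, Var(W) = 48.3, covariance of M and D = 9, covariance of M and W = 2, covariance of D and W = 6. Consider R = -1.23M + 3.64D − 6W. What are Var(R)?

Var(R) = 1934.467

Var(R) = a²·Var(M) + b²·Var(D) + c²·Var(W) + 2ab·covariance of M and D + 2ac·covariance of M and W + 2bc·covariance of D and W, with a = -1.23, b = 3.64, c = -6.
= 6.65676 + 502.15984 + 1738.8 + (-80.5896) + 29.52 + (-262.08)
= 1934.467.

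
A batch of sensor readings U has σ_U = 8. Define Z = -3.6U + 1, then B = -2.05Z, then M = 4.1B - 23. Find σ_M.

σ_M = 242.064

σ_Z = |-3.6|·8 = 28.8.
σ_B = |-2.05|·28.8 = 59.04.
σ_M = |4.1|·59.04 = 242.064.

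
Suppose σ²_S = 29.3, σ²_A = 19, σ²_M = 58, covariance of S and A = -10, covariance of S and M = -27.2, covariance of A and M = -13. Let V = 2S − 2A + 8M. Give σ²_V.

σ²_V = a²·σ²_S + b²·σ²_A + c²·σ²_M + 2ab·covariance of S and A + 2ac·covariance of S and M + 2bc·covariance of A and M, with a = 2, b = -2, c = 8.
= 117.2 + 76 + 3712 + 80 + (-870.4) + 416
= 3530.8.

σ²_V = 3530.8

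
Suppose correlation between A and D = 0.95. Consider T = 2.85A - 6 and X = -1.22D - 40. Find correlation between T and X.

correlation between T and X = -0.95

Linear rescalings preserve |correlation|; the slopes 2.85 and -1.22 have opposite signs, so the correlation flips sign: correlation between T and X = −correlation between A and D = -0.95.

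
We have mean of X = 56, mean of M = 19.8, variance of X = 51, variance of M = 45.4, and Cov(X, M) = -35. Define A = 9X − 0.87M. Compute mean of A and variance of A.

mean of A = 486.774, variance of A = 4713.46326

mean of A = 9·mean of X + (-0.87)·mean of M = 9·56 + (-0.87)·19.8 = 486.774.
variance of A = a²·variance of X + b²·variance of M + 2ab·Cov(X, M) with a = 9, b = -0.87.
= 9²·51 + (-0.87)²·45.4 + 2·9·(-0.87)·(-35)
= 4131 + 34.36326 + 548.1 = 4713.46326.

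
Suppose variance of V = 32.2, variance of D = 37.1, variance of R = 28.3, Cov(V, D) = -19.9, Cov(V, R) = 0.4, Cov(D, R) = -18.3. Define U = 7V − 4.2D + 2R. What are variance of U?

variance of U = 3834.204

variance of U = a²·variance of V + b²·variance of D + c²·variance of R + 2ab·Cov(V, D) + 2ac·Cov(V, R) + 2bc·Cov(D, R), with a = 7, b = -4.2, c = 2.
= 1577.8 + 654.444 + 113.2 + 1170.12 + 11.2 + 307.44
= 3834.204.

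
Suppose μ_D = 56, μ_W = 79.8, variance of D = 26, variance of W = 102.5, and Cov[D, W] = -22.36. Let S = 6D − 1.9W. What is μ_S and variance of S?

μ_S = 6·μ_D + (-1.9)·μ_W = 6·56 + (-1.9)·79.8 = 184.38.
variance of S = a²·variance of D + b²·variance of W + 2ab·Cov[D, W] with a = 6, b = -1.9.
= 6²·26 + (-1.9)²·102.5 + 2·6·(-1.9)·(-22.36)
= 936 + 370.025 + 509.808 = 1815.833.

μ_S = 184.38, variance of S = 1815.833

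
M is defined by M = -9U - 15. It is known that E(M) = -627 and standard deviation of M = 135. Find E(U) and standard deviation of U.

E(U) = 68, standard deviation of U = 15

From M = -9U - 15: E(M) = a·E(U) + b, so E(U) = (E(M) − b)/a = (-627 − (-15))/(-9) = 68.
standard deviation of M = |a|·standard deviation of U, so standard deviation of U = 135/|-9| = 15.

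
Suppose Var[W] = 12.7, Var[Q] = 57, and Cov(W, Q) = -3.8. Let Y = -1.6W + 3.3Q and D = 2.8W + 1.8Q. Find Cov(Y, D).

Cov(Y, D) = 257.516

By bilinearity, Cov(Y, D) = ac·Var[W] + bd·Var[Q] + (ad+bc)·Cov(W, Q), with a=-1.6, b=3.3, c=2.8, d=1.8.
ac·Var[W] = (-1.6)·2.8·12.7 = -56.896
bd·Var[Q] = 3.3·1.8·57 = 338.58
(ad+bc)·Cov(W, Q) = (6.36)·(-3.8) = -24.168
Cov(Y, D) = -56.896 + 338.58 + (-24.168) = 257.516.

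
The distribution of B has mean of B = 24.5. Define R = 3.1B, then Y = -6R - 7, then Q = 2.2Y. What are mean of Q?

mean of Q = -1017.94

mean of R = 3.1·24.5 = 75.95.
mean of Y = (-6)·75.95 + (-7) = -462.7.
mean of Q = 2.2·(-462.7) = -1017.94.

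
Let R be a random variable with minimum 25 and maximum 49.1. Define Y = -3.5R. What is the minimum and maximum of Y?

a = -3.5 < 0, so order reverses: min(Y) = a·max(R)+b = (-3.5)·49.1 = -171.85; max(Y) = a·min(R)+b = (-3.5)·25 = -87.5.

min(Y) = -171.85, max(Y) = -87.5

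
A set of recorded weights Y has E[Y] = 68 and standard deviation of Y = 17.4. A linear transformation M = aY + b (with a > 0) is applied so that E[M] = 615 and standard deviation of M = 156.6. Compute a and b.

standard deviation of M = a·standard deviation of Y (a > 0), so a = 156.6/17.4 = 9.
E[M] = a·E[Y] + b, so b = 615 − 9·68 = 3.

a = 9, b = 3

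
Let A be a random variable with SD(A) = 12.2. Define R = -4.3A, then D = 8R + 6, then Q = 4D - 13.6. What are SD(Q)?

SD(Q) = 1678.72

SD(R) = |-4.3|·12.2 = 52.46.
SD(D) = |8|·52.46 = 419.68.
SD(Q) = |4|·419.68 = 1678.72.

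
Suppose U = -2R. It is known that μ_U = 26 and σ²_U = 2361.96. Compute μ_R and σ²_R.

μ_R = -13, σ²_R = 590.49

From U = -2R: μ_U = a·μ_R + b, so μ_R = (μ_U − b)/a = (26 − 0)/(-2) = -13.
σ²_U = a²·σ²_R, so σ²_R = 2361.96/(-2)² = 590.49.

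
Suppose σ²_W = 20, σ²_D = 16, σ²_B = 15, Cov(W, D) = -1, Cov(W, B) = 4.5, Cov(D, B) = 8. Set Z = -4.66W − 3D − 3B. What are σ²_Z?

σ²_Z = a²·σ²_W + b²·σ²_D + c²·σ²_B + 2ab·Cov(W, D) + 2ac·Cov(W, B) + 2bc·Cov(D, B), with a = -4.66, b = -3, c = -3.
= 434.312 + 144 + 135 + (-27.96) + 125.82 + 144
= 955.172.

σ²_Z = 955.172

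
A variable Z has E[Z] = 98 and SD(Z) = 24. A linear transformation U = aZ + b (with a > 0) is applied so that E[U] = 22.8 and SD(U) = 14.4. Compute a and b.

a = 0.6, b = -36

SD(U) = a·SD(Z) (a > 0), so a = 14.4/24 = 0.6.
E[U] = a·E[Z] + b, so b = 22.8 − 0.6·98 = -36.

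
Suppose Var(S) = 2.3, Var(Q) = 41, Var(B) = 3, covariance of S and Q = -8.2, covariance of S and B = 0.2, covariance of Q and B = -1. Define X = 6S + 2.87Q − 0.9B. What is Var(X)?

Var(X) = a²·Var(S) + b²·Var(Q) + c²·Var(B) + 2ab·covariance of S and Q + 2ac·covariance of S and B + 2bc·covariance of Q and B, with a = 6, b = 2.87, c = -0.9.
= 82.8 + 337.7129 + 2.43 + (-282.408) + (-2.16) + 5.166
= 143.5409.

Var(X) = 143.5409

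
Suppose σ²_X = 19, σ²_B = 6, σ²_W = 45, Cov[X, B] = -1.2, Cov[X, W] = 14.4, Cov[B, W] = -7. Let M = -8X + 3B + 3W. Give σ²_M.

σ²_M = 915.4

σ²_M = a²·σ²_X + b²·σ²_B + c²·σ²_W + 2ab·Cov[X, B] + 2ac·Cov[X, W] + 2bc·Cov[B, W], with a = -8, b = 3, c = 3.
= 1216 + 54 + 405 + 57.6 + (-691.2) + (-126)
= 915.4.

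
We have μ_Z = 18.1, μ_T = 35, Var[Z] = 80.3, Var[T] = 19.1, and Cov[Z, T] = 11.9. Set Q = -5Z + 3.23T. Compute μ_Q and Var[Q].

μ_Q = 22.55, Var[Q] = 1822.39839

μ_Q = (-5)·μ_Z + 3.23·μ_T = (-5)·18.1 + 3.23·35 = 22.55.
Var[Q] = a²·Var[Z] + b²·Var[T] + 2ab·Cov[Z, T] with a = -5, b = 3.23.
= (-5)²·80.3 + 3.23²·19.1 + 2·(-5)·3.23·11.9
= 2007.5 + 199.26839 + (-384.37) = 1822.39839.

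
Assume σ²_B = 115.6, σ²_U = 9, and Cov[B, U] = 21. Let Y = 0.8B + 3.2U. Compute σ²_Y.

σ²_Y = a²·σ²_B + b²·σ²_U + 2ab·Cov[B, U] with a = 0.8, b = 3.2.
= 0.8²·115.6 + 3.2²·9 + 2·0.8·3.2·21
= 73.984 + 92.16 + 107.52 = 273.664.

σ²_Y = 273.664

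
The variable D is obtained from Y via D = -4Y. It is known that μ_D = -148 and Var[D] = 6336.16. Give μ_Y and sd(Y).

μ_Y = 37, sd(Y) = 19.9

From D = -4Y: μ_D = a·μ_Y + b, so μ_Y = (μ_D − b)/a = (-148 − 0)/(-4) = 37.
sd(D) = √6336.16 = 79.6.
sd(D) = |a|·sd(Y), so sd(Y) = 79.6/|-4| = 19.9.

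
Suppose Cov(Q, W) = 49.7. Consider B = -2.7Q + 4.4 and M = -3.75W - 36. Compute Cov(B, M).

Cov(B, M) = 503.2125

Cov(B, M) = a·c·Cov(Q, W) = (-2.7)·(-3.75)·49.7 = 503.2125. Additive constants drop out.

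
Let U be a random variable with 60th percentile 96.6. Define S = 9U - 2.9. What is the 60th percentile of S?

Since a = 9 > 0 the transformation is increasing, so the 60th percentile of S = a·(P_{60} of U) + b = 9·96.6 + (-2.9) = 866.5.

60th percentile of S = 866.5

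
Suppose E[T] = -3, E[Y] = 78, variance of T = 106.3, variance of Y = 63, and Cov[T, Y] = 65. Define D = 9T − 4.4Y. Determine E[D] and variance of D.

E[D] = -370.2, variance of D = 4681.98

E[D] = 9·E[T] + (-4.4)·E[Y] = 9·(-3) + (-4.4)·78 = -370.2.
variance of D = a²·variance of T + b²·variance of Y + 2ab·Cov[T, Y] with a = 9, b = -4.4.
= 9²·106.3 + (-4.4)²·63 + 2·9·(-4.4)·65
= 8610.3 + 1219.68 + (-5148) = 4681.98.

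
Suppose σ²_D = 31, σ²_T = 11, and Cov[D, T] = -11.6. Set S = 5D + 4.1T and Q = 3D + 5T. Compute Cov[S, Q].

By bilinearity, Cov[S, Q] = ac·σ²_D + bd·σ²_T + (ad+bc)·Cov[D, T], with a=5, b=4.1, c=3, d=5.
ac·σ²_D = 5·3·31 = 465
bd·σ²_T = 4.1·5·11 = 225.5
(ad+bc)·Cov[D, T] = (37.3)·(-11.6) = -432.68
Cov[S, Q] = 465 + 225.5 + (-432.68) = 257.82.

Cov[S, Q] = 257.82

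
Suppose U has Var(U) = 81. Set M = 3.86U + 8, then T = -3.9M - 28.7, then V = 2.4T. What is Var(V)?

Var(M) = 3.86²·81 = 1206.8676.
Var(T) = (-3.9)²·1206.8676 = 18356.456196.
Var(V) = 2.4²·18356.456196 = 105733.18768896.

Var(V) = 105733.18768896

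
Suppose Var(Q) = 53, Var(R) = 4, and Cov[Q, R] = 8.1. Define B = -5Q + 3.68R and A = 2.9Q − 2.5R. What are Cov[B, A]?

By bilinearity, Cov[B, A] = ac·Var(Q) + bd·Var(R) + (ad+bc)·Cov[Q, R], with a=-5, b=3.68, c=2.9, d=-2.5.
ac·Var(Q) = (-5)·2.9·53 = -768.5
bd·Var(R) = 3.68·(-2.5)·4 = -36.8
(ad+bc)·Cov[Q, R] = (23.172)·8.1 = 187.6932
Cov[B, A] = -768.5 + (-36.8) + 187.6932 = -617.6068.

Cov[B, A] = -617.6068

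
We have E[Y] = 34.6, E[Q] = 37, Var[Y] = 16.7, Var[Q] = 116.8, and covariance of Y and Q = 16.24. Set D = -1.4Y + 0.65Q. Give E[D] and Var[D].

E[D] = -24.39, Var[D] = 52.5232

E[D] = (-1.4)·E[Y] + 0.65·E[Q] = (-1.4)·34.6 + 0.65·37 = -24.39.
Var[D] = a²·Var[Y] + b²·Var[Q] + 2ab·covariance of Y and Q with a = -1.4, b = 0.65.
= (-1.4)²·16.7 + 0.65²·116.8 + 2·(-1.4)·0.65·16.24
= 32.732 + 49.348 + (-29.5568) = 52.5232.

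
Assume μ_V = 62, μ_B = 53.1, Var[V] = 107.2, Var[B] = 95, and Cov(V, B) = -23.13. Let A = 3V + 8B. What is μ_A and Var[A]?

μ_A = 610.8, Var[A] = 5934.56

μ_A = 3·μ_V + 8·μ_B = 3·62 + 8·53.1 = 610.8.
Var[A] = a²·Var[V] + b²·Var[B] + 2ab·Cov(V, B) with a = 3, b = 8.
= 3²·107.2 + 8²·95 + 2·3·8·(-23.13)
= 964.8 + 6080 + (-1110.24) = 5934.56.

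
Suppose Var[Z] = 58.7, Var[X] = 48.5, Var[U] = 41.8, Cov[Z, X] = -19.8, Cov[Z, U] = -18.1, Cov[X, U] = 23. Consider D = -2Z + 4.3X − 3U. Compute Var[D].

Var[D] = a²·Var[Z] + b²·Var[X] + c²·Var[U] + 2ab·Cov[Z, X] + 2ac·Cov[Z, U] + 2bc·Cov[X, U], with a = -2, b = 4.3, c = -3.
= 234.8 + 896.765 + 376.2 + 340.56 + (-217.2) + (-593.4)
= 1037.725.

Var[D] = 1037.725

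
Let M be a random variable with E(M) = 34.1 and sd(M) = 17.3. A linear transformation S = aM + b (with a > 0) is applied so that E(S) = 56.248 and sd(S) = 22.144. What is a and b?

a = 1.28, b = 12.6

sd(S) = a·sd(M) (a > 0), so a = 22.144/17.3 = 1.28.
E(S) = a·E(M) + b, so b = 56.248 − 1.28·34.1 = 12.6.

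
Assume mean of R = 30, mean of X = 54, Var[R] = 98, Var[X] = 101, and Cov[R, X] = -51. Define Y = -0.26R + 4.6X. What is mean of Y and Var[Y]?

mean of Y = 240.6, Var[Y] = 2265.7768

mean of Y = (-0.26)·mean of R + 4.6·mean of X = (-0.26)·30 + 4.6·54 = 240.6.
Var[Y] = a²·Var[R] + b²·Var[X] + 2ab·Cov[R, X] with a = -0.26, b = 4.6.
= (-0.26)²·98 + 4.6²·101 + 2·(-0.26)·4.6·(-51)
= 6.6248 + 2137.16 + 121.992 = 2265.7768.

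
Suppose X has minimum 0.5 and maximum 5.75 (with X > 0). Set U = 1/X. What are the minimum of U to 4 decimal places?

1/X is decreasing on this domain, so min(U) comes from max(X) = 5.75: min(U) = 1/(5.75) ≈ 0.1739.

min(U) = 0.1739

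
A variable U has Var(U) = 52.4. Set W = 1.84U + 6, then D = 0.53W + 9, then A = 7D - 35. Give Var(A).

Var(A) = 2441.826216704

Var(W) = 1.84²·52.4 = 177.40544.
Var(D) = 0.53²·177.40544 = 49.833188096.
Var(A) = 7²·49.833188096 = 2441.826216704.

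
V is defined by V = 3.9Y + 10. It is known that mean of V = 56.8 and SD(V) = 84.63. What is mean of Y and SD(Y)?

From V = 3.9Y + 10: mean of V = a·mean of Y + b, so mean of Y = (mean of V − b)/a = (56.8 − 10)/3.9 = 12.
SD(V) = |a|·SD(Y), so SD(Y) = 84.63/|3.9| = 21.7.

mean of Y = 12, SD(Y) = 21.7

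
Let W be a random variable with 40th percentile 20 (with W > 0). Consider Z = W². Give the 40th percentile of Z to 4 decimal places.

W² is increasing, so P_{40}(Z) = g(P_{40}(W)) = 400.

40th percentile of Z = 400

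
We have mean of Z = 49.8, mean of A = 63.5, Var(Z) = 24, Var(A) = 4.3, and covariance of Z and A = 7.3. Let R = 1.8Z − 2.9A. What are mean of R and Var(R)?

mean of R = 1.8·mean of Z + (-2.9)·mean of A = 1.8·49.8 + (-2.9)·63.5 = -94.51.
Var(R) = a²·Var(Z) + b²·Var(A) + 2ab·covariance of Z and A with a = 1.8, b = -2.9.
= 1.8²·24 + (-2.9)²·4.3 + 2·1.8·(-2.9)·7.3
= 77.76 + 36.163 + (-76.212) = 37.711.

mean of R = -94.51, Var(R) = 37.711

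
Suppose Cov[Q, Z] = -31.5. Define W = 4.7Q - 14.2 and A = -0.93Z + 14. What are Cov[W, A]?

Cov[W, A] = a·c·Cov[Q, Z] = 4.7·(-0.93)·(-31.5) = 137.6865. Additive constants drop out.

Cov[W, A] = 137.6865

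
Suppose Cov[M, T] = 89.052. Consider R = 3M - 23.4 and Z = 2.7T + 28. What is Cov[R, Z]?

Cov[R, Z] = a·c·Cov[M, T] = 3·2.7·89.052 = 721.3212. Additive constants drop out.

Cov[R, Z] = 721.3212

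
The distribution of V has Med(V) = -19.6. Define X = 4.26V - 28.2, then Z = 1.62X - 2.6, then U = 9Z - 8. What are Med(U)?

Med(U) = -1659.92768

Med(X) = 4.26·(-19.6) + (-28.2) = -111.696.
Med(Z) = 1.62·(-111.696) + (-2.6) = -183.54752.
Med(U) = 9·(-183.54752) + (-8) = -1659.92768.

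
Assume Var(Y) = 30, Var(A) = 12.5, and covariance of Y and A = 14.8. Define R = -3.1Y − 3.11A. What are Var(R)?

Var(R) = a²·Var(Y) + b²·Var(A) + 2ab·covariance of Y and A with a = -3.1, b = -3.11.
= (-3.1)²·30 + (-3.11)²·12.5 + 2·(-3.1)·(-3.11)·14.8
= 288.3 + 120.90125 + 285.3736 = 694.57485.

Var(R) = 694.57485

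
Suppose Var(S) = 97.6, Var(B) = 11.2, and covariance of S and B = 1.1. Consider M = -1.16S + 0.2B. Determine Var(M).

Var(M) = 131.26816

Var(M) = a²·Var(S) + b²·Var(B) + 2ab·covariance of S and B with a = -1.16, b = 0.2.
= (-1.16)²·97.6 + 0.2²·11.2 + 2·(-1.16)·0.2·1.1
= 131.33056 + 0.448 + (-0.5104) = 131.26816.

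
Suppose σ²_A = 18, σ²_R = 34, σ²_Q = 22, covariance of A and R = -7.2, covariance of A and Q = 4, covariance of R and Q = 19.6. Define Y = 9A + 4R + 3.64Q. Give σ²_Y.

σ²_Y = 2607.9232

σ²_Y = a²·σ²_A + b²·σ²_R + c²·σ²_Q + 2ab·covariance of A and R + 2ac·covariance of A and Q + 2bc·covariance of R and Q, with a = 9, b = 4, c = 3.64.
= 1458 + 544 + 291.4912 + (-518.4) + 262.08 + 570.752
= 2607.9232.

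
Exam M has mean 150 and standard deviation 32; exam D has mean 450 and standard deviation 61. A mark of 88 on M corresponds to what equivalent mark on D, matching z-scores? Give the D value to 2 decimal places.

D = 331.81

z = (88 − 150)/32 = -1.9375.
D = 450 + z·61 = 450 + (88 − 150)·61/32 ≈ 331.81.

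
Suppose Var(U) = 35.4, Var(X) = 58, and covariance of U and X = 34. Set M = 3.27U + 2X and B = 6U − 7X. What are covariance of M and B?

covariance of M and B = -487.712

By bilinearity, covariance of M and B = ac·Var(U) + bd·Var(X) + (ad+bc)·covariance of U and X, with a=3.27, b=2, c=6, d=-7.
ac·Var(U) = 3.27·6·35.4 = 694.548
bd·Var(X) = 2·(-7)·58 = -812
(ad+bc)·covariance of U and X = (-10.89)·34 = -370.26
covariance of M and B = 694.548 + (-812) + (-370.26) = -487.712.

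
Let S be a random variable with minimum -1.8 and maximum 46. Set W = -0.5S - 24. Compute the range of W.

Range of S = 46 − (-1.8) = 47.8.
Range(W) = |a|·Range(S) = |-0.5|·47.8 = 23.9.

Range(W) = 23.9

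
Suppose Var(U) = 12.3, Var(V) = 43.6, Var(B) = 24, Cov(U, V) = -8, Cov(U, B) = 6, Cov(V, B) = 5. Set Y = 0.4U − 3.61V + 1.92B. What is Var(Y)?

Var(Y) = a²·Var(U) + b²·Var(V) + c²·Var(B) + 2ab·Cov(U, V) + 2ac·Cov(U, B) + 2bc·Cov(V, B), with a = 0.4, b = -3.61, c = 1.92.
= 1.968 + 568.19956 + 88.4736 + 23.104 + 9.216 + (-69.312)
= 621.64916.

Var(Y) = 621.64916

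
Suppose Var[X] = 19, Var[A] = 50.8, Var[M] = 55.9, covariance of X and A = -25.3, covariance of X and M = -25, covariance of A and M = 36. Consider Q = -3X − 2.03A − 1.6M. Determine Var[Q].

Var[Q] = a²·Var[X] + b²·Var[A] + c²·Var[M] + 2ab·covariance of X and A + 2ac·covariance of X and M + 2bc·covariance of A and M, with a = -3, b = -2.03, c = -1.6.
= 171 + 209.34172 + 143.104 + (-308.154) + (-240) + 233.856
= 209.14772.

Var[Q] = 209.14772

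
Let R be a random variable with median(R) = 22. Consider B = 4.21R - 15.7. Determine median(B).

A linear map preserves order up to sign, so median(B) = a·median(R) + b = 4.21·22 + (-15.7) = 76.92.

median(B) = 76.92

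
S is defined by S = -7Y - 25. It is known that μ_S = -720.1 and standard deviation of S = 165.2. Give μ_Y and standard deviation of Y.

μ_Y = 99.3, standard deviation of Y = 23.6

From S = -7Y - 25: μ_S = a·μ_Y + b, so μ_Y = (μ_S − b)/a = (-720.1 − (-25))/(-7) = 99.3.
standard deviation of S = |a|·standard deviation of Y, so standard deviation of Y = 165.2/|-7| = 23.6.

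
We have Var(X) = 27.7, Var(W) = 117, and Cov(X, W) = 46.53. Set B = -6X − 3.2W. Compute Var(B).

Var(B) = 3982.032

Var(B) = a²·Var(X) + b²·Var(W) + 2ab·Cov(X, W) with a = -6, b = -3.2.
= (-6)²·27.7 + (-3.2)²·117 + 2·(-6)·(-3.2)·46.53
= 997.2 + 1198.08 + 1786.752 = 3982.032.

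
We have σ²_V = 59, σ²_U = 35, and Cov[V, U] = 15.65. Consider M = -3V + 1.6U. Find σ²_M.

σ²_M = a²·σ²_V + b²·σ²_U + 2ab·Cov[V, U] with a = -3, b = 1.6.
= (-3)²·59 + 1.6²·35 + 2·(-3)·1.6·15.65
= 531 + 89.6 + (-150.24) = 470.36.

σ²_M = 470.36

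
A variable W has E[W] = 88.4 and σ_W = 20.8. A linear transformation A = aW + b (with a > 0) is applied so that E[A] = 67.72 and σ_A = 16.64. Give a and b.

σ_A = a·σ_W (a > 0), so a = 16.64/20.8 = 0.8.
E[A] = a·E[W] + b, so b = 67.72 − 0.8·88.4 = -3.

a = 0.8, b = -3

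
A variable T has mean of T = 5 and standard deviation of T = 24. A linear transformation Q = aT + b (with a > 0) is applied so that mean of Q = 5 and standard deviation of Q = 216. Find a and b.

standard deviation of Q = a·standard deviation of T (a > 0), so a = 216/24 = 9.
mean of Q = a·mean of T + b, so b = 5 − 9·5 = -40.

a = 9, b = -40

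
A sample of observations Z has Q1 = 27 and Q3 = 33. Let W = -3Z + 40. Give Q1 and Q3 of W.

a = -3 < 0 reverses order: Q1(W) comes from Q3(Z), Q3(W) from Q1(Z).
Q1(W) = (-3)·33 + 40 = -59; Q3(W) = (-3)·27 + 40 = -41.

Q1(W) = -59, Q3(W) = -41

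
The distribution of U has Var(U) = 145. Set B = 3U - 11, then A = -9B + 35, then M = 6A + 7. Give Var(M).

Var(B) = 3²·145 = 1305.
Var(A) = (-9)²·1305 = 105705.
Var(M) = 6²·105705 = 3805380.

Var(M) = 3805380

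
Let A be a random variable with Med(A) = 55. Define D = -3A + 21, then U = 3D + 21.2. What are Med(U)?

Med(D) = (-3)·55 + 21 = -144.
Med(U) = 3·(-144) + 21.2 = -410.8.

Med(U) = -410.8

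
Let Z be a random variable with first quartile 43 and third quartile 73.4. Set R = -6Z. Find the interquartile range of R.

IQR(R) = 182.4

IQR of Z = Q3 − Q1 = 73.4 − 43 = 30.4.
Under R = aZ + b, IQR(R) = |a|·IQR(Z) = |-6|·30.4 = 182.4 (shifts cancel; spread scales by |a|).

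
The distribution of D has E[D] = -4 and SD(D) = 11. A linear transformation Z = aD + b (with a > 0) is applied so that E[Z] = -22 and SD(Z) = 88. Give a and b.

a = 8, b = 10

SD(Z) = a·SD(D) (a > 0), so a = 88/11 = 8.
E[Z] = a·E[D] + b, so b = -22 − 8·(-4) = 10.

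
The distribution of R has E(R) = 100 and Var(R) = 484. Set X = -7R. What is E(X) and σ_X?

E(X) = -700, σ_X = 154

X = -7R is linear with a = -7, b = 0.
E(X) = a·E(R) + b = (-7)·100 = -700.
σ_R = √484 = 22.
σ_X = |a|·σ_R = |-7|·22 = 154.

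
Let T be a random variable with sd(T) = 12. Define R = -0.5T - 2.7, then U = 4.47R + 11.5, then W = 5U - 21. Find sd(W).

sd(W) = 134.1

sd(R) = |-0.5|·12 = 6.
sd(U) = |4.47|·6 = 26.82.
sd(W) = |5|·26.82 = 134.1.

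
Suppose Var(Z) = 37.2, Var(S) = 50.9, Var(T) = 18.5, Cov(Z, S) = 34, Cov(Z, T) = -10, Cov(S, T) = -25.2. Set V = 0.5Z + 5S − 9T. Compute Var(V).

Var(V) = 5308.3

Var(V) = a²·Var(Z) + b²·Var(S) + c²·Var(T) + 2ab·Cov(Z, S) + 2ac·Cov(Z, T) + 2bc·Cov(S, T), with a = 0.5, b = 5, c = -9.
= 9.3 + 1272.5 + 1498.5 + 170 + 90 + 2268
= 5308.3.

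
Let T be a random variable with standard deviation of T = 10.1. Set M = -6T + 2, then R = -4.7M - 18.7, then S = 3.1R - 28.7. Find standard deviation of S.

standard deviation of M = |-6|·10.1 = 60.6.
standard deviation of R = |-4.7|·60.6 = 284.82.
standard deviation of S = |3.1|·284.82 = 882.942.

standard deviation of S = 882.942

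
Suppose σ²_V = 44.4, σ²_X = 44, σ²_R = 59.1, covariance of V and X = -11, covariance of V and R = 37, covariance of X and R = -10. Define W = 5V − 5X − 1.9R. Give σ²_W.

σ²_W = 2080.351

σ²_W = a²·σ²_V + b²·σ²_X + c²·σ²_R + 2ab·covariance of V and X + 2ac·covariance of V and R + 2bc·covariance of X and R, with a = 5, b = -5, c = -1.9.
= 1110 + 1100 + 213.351 + 550 + (-703) + (-190)
= 2080.351.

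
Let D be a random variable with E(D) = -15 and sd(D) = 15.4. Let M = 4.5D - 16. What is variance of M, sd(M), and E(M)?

variance of M = 4802.49, sd(M) = 69.3, E(M) = -83.5

M = 4.5D - 16 is linear with a = 4.5, b = -16.
variance of D = 15.4² = 237.16.
variance of M = a²·variance of D = 4.5²·237.16 = 4802.49 (the additive constant -16 does not affect variance).
sd(M) = |a|·sd(D) = |4.5|·15.4 = 69.3.
E(M) = a·E(D) + b = 4.5·(-15) + (-16) = -83.5.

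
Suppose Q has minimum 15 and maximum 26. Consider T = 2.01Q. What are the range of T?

Range of Q = 26 − 15 = 11.
Range(T) = |a|·Range(Q) = |2.01|·11 = 22.11.

Range(T) = 22.11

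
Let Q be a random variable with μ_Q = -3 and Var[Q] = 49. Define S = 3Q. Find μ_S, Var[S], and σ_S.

μ_S = -9, Var[S] = 441, σ_S = 21

S = 3Q is linear with a = 3, b = 0.
μ_S = a·μ_Q + b = 3·(-3) = -9.
Var[S] = a²·Var[Q] = 3²·49 = 441.
σ_Q = √49 = 7.
σ_S = |a|·σ_Q = |3|·7 = 21.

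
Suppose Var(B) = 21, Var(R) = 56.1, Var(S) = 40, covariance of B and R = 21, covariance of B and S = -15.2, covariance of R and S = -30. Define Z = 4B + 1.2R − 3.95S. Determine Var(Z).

Var(Z) = 2007.204

Var(Z) = a²·Var(B) + b²·Var(R) + c²·Var(S) + 2ab·covariance of B and R + 2ac·covariance of B and S + 2bc·covariance of R and S, with a = 4, b = 1.2, c = -3.95.
= 336 + 80.784 + 624.1 + 201.6 + 480.32 + 284.4
= 2007.204.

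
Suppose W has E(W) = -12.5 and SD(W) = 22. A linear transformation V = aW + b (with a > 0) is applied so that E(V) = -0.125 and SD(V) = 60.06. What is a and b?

a = 2.73, b = 34

SD(V) = a·SD(W) (a > 0), so a = 60.06/22 = 2.73.
E(V) = a·E(W) + b, so b = -0.125 − 2.73·(-12.5) = 34.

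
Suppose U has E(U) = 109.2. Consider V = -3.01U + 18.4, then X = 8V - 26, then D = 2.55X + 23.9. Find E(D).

E(V) = (-3.01)·109.2 + 18.4 = -310.292.
E(X) = 8·(-310.292) + (-26) = -2508.336.
E(D) = 2.55·(-2508.336) + 23.9 = -6372.3568.

E(D) = -6372.3568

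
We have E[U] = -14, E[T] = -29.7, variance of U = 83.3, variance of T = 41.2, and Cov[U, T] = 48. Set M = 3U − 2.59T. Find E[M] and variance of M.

E[M] = 3·E[U] + (-2.59)·E[T] = 3·(-14) + (-2.59)·(-29.7) = 34.923.
variance of M = a²·variance of U + b²·variance of T + 2ab·Cov[U, T] with a = 3, b = -2.59.
= 3²·83.3 + (-2.59)²·41.2 + 2·3·(-2.59)·48
= 749.7 + 276.37372 + (-745.92) = 280.15372.

E[M] = 34.923, variance of M = 280.15372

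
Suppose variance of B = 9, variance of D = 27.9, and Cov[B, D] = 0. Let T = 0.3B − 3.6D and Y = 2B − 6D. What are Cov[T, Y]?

Cov[T, Y] = 608.04

By bilinearity, Cov[T, Y] = ac·variance of B + bd·variance of D + (ad+bc)·Cov[B, D], with a=0.3, b=-3.6, c=2, d=-6.
ac·variance of B = 0.3·2·9 = 5.4
bd·variance of D = (-3.6)·(-6)·27.9 = 602.64
(ad+bc)·Cov[B, D] = (-9)·0 = 0
Cov[T, Y] = 5.4 + 602.64 + 0 = 608.04.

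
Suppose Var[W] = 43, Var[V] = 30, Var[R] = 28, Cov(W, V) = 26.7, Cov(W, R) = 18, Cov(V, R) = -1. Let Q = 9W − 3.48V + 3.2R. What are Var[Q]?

Var[Q] = 3519.616

Var[Q] = a²·Var[W] + b²·Var[V] + c²·Var[R] + 2ab·Cov(W, V) + 2ac·Cov(W, R) + 2bc·Cov(V, R), with a = 9, b = -3.48, c = 3.2.
= 3483 + 363.312 + 286.72 + (-1672.488) + 1036.8 + 22.272
= 3519.616.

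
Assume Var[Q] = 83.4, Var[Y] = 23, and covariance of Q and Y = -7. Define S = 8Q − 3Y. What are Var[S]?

Var[S] = a²·Var[Q] + b²·Var[Y] + 2ab·covariance of Q and Y with a = 8, b = -3.
= 8²·83.4 + (-3)²·23 + 2·8·(-3)·(-7)
= 5337.6 + 207 + 336 = 5880.6.

Var[S] = 5880.6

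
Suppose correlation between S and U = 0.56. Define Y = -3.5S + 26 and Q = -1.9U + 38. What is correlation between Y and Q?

correlation between Y and Q = 0.56

Linear rescalings preserve correlation up to sign; here the slopes -3.5 and -1.9 have the same sign, so correlation between Y and Q = correlation between S and U = 0.56.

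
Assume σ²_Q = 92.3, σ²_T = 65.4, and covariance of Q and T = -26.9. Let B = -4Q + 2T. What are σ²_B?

σ²_B = 2168.8

σ²_B = a²·σ²_Q + b²·σ²_T + 2ab·covariance of Q and T with a = -4, b = 2.
= (-4)²·92.3 + 2²·65.4 + 2·(-4)·2·(-26.9)
= 1476.8 + 261.6 + 430.4 = 2168.8.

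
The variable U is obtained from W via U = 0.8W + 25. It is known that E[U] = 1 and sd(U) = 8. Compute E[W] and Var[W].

E[W] = -30, Var[W] = 100

From U = 0.8W + 25: E[U] = a·E[W] + b, so E[W] = (E[U] − b)/a = (1 − 25)/0.8 = -30.
Var[U] = 8² = 64.
Var[U] = a²·Var[W], so Var[W] = 64/0.8² = 100.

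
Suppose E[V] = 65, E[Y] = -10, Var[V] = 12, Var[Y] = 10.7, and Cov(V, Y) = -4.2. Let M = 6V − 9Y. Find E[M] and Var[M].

E[M] = 6·E[V] + (-9)·E[Y] = 6·65 + (-9)·(-10) = 480.
Var[M] = a²·Var[V] + b²·Var[Y] + 2ab·Cov(V, Y) with a = 6, b = -9.
= 6²·12 + (-9)²·10.7 + 2·6·(-9)·(-4.2)
= 432 + 866.7 + 453.6 = 1752.3.

E[M] = 480, Var[M] = 1752.3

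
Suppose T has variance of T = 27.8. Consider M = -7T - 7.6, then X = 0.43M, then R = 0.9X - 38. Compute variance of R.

variance of M = (-7)²·27.8 = 1362.2.
variance of X = 0.43²·1362.2 = 251.87078.
variance of R = 0.9²·251.87078 = 204.0153318.

variance of R = 204.0153318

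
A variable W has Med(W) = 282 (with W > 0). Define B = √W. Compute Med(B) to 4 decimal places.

Med(B) = 16.7929

√W is monotone on this domain, so Med(B) = √(282) ≈ 16.7929.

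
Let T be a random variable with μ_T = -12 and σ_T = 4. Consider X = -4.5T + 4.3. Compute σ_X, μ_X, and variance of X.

X = -4.5T + 4.3 is linear with a = -4.5, b = 4.3.
σ_X = |a|·σ_T = |-4.5|·4 = 18.
μ_X = a·μ_T + b = (-4.5)·(-12) + 4.3 = 58.3.
variance of T = 4² = 16.
variance of X = a²·variance of T = (-4.5)²·16 = 324 (the additive constant 4.3 does not affect variance).

σ_X = 18, μ_X = 58.3, variance of X = 324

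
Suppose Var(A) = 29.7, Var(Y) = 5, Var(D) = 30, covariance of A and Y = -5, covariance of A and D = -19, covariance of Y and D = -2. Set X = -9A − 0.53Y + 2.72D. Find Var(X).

Var(X) = a²·Var(A) + b²·Var(Y) + c²·Var(D) + 2ab·covariance of A and Y + 2ac·covariance of A and D + 2bc·covariance of Y and D, with a = -9, b = -0.53, c = 2.72.
= 2405.7 + 1.4045 + 221.952 + (-47.7) + 930.24 + 5.7664
= 3517.3629.

Var(X) = 3517.3629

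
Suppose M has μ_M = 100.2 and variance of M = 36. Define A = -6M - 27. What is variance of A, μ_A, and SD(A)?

variance of A = 1296, μ_A = -628.2, SD(A) = 36

A = -6M - 27 is linear with a = -6, b = -27.
variance of A = a²·variance of M = (-6)²·36 = 1296 (the additive constant -27 does not affect variance).
μ_A = a·μ_M + b = (-6)·100.2 + (-27) = -628.2.
SD(M) = √36 = 6.
SD(A) = |a|·SD(M) = |-6|·6 = 36.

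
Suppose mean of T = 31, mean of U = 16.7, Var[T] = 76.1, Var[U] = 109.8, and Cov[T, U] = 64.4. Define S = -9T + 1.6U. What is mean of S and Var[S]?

mean of S = -252.28, Var[S] = 4590.468

mean of S = (-9)·mean of T + 1.6·mean of U = (-9)·31 + 1.6·16.7 = -252.28.
Var[S] = a²·Var[T] + b²·Var[U] + 2ab·Cov[T, U] with a = -9, b = 1.6.
= (-9)²·76.1 + 1.6²·109.8 + 2·(-9)·1.6·64.4
= 6164.1 + 281.088 + (-1854.72) = 4590.468.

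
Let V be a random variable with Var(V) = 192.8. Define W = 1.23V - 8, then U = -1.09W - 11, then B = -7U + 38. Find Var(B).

Var(W) = 1.23²·192.8 = 291.68712.
Var(U) = (-1.09)²·291.68712 = 346.553467272.
Var(B) = (-7)²·346.553467272 = 16981.119896328.

Var(B) = 16981.119896328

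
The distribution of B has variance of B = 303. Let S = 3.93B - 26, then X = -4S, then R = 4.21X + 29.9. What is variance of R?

variance of R = 1327125.22373232

variance of S = 3.93²·303 = 4679.8047.
variance of X = (-4)²·4679.8047 = 74876.8752.
variance of R = 4.21²·74876.8752 = 1327125.22373232.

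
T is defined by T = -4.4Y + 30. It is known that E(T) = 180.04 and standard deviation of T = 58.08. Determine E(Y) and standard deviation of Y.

From T = -4.4Y + 30: E(T) = a·E(Y) + b, so E(Y) = (E(T) − b)/a = (180.04 − 30)/(-4.4) = -34.1.
standard deviation of T = |a|·standard deviation of Y, so standard deviation of Y = 58.08/|-4.4| = 13.2.

E(Y) = -34.1, standard deviation of Y = 13.2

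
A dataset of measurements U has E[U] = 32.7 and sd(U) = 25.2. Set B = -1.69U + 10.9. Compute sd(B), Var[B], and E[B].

sd(B) = 42.588, Var[B] = 1813.737744, E[B] = -44.363

B = -1.69U + 10.9 is linear with a = -1.69, b = 10.9.
sd(B) = |a|·sd(U) = |-1.69|·25.2 = 42.588.
Var[U] = 25.2² = 635.04.
Var[B] = a²·Var[U] = (-1.69)²·635.04 = 1813.737744 (the additive constant 10.9 does not affect variance).
E[B] = a·E[U] + b = (-1.69)·32.7 + 10.9 = -44.363.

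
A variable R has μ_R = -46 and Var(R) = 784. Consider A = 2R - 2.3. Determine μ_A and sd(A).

μ_A = -94.3, sd(A) = 56

A = 2R - 2.3 is linear with a = 2, b = -2.3.
μ_A = a·μ_R + b = 2·(-46) + (-2.3) = -94.3.
sd(R) = √784 = 28.
sd(A) = |a|·sd(R) = |2|·28 = 56.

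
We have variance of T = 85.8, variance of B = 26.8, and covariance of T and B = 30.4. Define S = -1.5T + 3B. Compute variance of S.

variance of S = a²·variance of T + b²·variance of B + 2ab·covariance of T and B with a = -1.5, b = 3.
= (-1.5)²·85.8 + 3²·26.8 + 2·(-1.5)·3·30.4
= 193.05 + 241.2 + (-273.6) = 160.65.

variance of S = 160.65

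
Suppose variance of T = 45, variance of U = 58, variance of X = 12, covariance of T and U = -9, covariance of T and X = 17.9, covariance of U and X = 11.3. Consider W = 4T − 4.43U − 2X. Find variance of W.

variance of W = 2139.0402

variance of W = a²·variance of T + b²·variance of U + c²·variance of X + 2ab·covariance of T and U + 2ac·covariance of T and X + 2bc·covariance of U and X, with a = 4, b = -4.43, c = -2.
= 720 + 1138.2442 + 48 + 318.96 + (-286.4) + 200.236
= 2139.0402.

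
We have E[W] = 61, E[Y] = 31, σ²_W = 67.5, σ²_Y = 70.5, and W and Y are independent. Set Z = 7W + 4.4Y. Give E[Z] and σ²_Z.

E[Z] = 563.4, σ²_Z = 4672.38

E[Z] = 7·E[W] + 4.4·E[Y] = 7·61 + 4.4·31 = 563.4.
σ²_Z = a²·σ²_W + b²·σ²_Y + 2ab·Cov[W, Y] with a = 7, b = 4.4.
Independence gives Cov[W, Y] = 0.
= 7²·67.5 + 4.4²·70.5 + 2·7·4.4·0
= 3307.5 + 1364.88 + 0 = 4672.38.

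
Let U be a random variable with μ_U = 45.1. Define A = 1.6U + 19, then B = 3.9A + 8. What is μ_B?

μ_B = 363.524

μ_A = 1.6·45.1 + 19 = 91.16.
μ_B = 3.9·91.16 + 8 = 363.524.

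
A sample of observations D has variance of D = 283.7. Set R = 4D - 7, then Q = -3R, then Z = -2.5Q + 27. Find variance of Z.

variance of Z = 255330

variance of R = 4²·283.7 = 4539.2.
variance of Q = (-3)²·4539.2 = 40852.8.
variance of Z = (-2.5)²·40852.8 = 255330.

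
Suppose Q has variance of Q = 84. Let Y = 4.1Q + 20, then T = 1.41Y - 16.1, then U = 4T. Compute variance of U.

variance of Y = 4.1²·84 = 1412.04.
variance of T = 1.41²·1412.04 = 2807.276724.
variance of U = 4²·2807.276724 = 44916.427584.

variance of U = 44916.427584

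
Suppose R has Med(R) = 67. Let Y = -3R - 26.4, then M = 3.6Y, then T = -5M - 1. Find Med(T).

Med(T) = 4092.2

Med(Y) = (-3)·67 + (-26.4) = -227.4.
Med(M) = 3.6·(-227.4) = -818.64.
Med(T) = (-5)·(-818.64) + (-1) = 4092.2.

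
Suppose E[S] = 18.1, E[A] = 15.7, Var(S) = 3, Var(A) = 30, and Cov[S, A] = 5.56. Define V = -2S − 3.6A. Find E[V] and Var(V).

E[V] = (-2)·E[S] + (-3.6)·E[A] = (-2)·18.1 + (-3.6)·15.7 = -92.72.
Var(V) = a²·Var(S) + b²·Var(A) + 2ab·Cov[S, A] with a = -2, b = -3.6.
= (-2)²·3 + (-3.6)²·30 + 2·(-2)·(-3.6)·5.56
= 12 + 388.8 + 80.064 = 480.864.

E[V] = -92.72, Var(V) = 480.864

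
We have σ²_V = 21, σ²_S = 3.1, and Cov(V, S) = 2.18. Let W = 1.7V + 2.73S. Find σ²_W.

σ²_W = a²·σ²_V + b²·σ²_S + 2ab·Cov(V, S) with a = 1.7, b = 2.73.
= 1.7²·21 + 2.73²·3.1 + 2·1.7·2.73·2.18
= 60.69 + 23.10399 + 20.23476 = 104.02875.

σ²_W = 104.02875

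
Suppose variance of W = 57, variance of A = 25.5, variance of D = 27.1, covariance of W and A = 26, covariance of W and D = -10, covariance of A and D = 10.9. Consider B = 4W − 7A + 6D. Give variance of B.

variance of B = 285.5

variance of B = a²·variance of W + b²·variance of A + c²·variance of D + 2ab·covariance of W and A + 2ac·covariance of W and D + 2bc·covariance of A and D, with a = 4, b = -7, c = 6.
= 912 + 1249.5 + 975.6 + (-1456) + (-480) + (-915.6)
= 285.5.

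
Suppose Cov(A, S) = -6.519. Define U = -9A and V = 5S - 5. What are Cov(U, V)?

Cov(U, V) = 293.355

Cov(U, V) = a·c·Cov(A, S) = (-9)·5·(-6.519) = 293.355. Additive constants drop out.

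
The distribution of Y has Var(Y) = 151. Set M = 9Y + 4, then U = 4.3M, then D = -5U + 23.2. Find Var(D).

Var(M) = 9²·151 = 12231.
Var(U) = 4.3²·12231 = 226151.19.
Var(D) = (-5)²·226151.19 = 5653779.75.

Var(D) = 5653779.75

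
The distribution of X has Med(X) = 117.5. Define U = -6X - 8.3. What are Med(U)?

Med(U) = -713.3

A linear map preserves order up to sign, so Med(U) = a·Med(X) + b = (-6)·117.5 + (-8.3) = -713.3.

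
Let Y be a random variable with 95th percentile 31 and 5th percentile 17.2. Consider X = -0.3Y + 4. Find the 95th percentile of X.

Since a = -0.3 < 0 the transformation is decreasing, reversing order: the 95th percentile of X corresponds to the 5th percentile of Y.
So P_{95}(X) = a·P_{5}(Y) + b = (-0.3)·17.2 + 4 = -1.16.

95th percentile of X = -1.16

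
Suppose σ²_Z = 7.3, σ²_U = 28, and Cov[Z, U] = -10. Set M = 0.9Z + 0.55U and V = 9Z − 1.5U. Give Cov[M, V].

By bilinearity, Cov[M, V] = ac·σ²_Z + bd·σ²_U + (ad+bc)·Cov[Z, U], with a=0.9, b=0.55, c=9, d=-1.5.
ac·σ²_Z = 0.9·9·7.3 = 59.13
bd·σ²_U = 0.55·(-1.5)·28 = -23.1
(ad+bc)·Cov[Z, U] = (3.6)·(-10) = -36
Cov[M, V] = 59.13 + (-23.1) + (-36) = 0.03.

Cov[M, V] = 0.03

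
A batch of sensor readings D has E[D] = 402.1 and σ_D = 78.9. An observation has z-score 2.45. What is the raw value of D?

D = 595.405

D = E[D] + z·σ_D = 402.1 + 2.45·78.9 = 595.405.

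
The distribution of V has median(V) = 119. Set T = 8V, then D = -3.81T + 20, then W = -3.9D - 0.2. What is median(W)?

median(W) = 14067.568

median(T) = 8·119 = 952.
median(D) = (-3.81)·952 + 20 = -3607.12.
median(W) = (-3.9)·(-3607.12) + (-0.2) = 14067.568.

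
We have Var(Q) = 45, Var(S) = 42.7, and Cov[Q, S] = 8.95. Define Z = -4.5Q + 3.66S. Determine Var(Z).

Var(Z) = a²·Var(Q) + b²·Var(S) + 2ab·Cov[Q, S] with a = -4.5, b = 3.66.
= (-4.5)²·45 + 3.66²·42.7 + 2·(-4.5)·3.66·8.95
= 911.25 + 571.99212 + (-294.813) = 1188.42912.

Var(Z) = 1188.42912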